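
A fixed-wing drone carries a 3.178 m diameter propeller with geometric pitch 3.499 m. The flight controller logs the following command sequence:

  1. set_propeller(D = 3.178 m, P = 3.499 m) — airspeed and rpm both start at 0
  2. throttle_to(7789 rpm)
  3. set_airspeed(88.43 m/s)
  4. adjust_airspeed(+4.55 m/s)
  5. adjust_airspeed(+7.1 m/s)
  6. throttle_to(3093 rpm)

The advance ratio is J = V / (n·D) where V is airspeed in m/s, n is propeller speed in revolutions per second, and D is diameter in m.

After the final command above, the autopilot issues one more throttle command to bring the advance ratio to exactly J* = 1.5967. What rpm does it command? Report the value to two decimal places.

set_propeller: D = 3.178 m, P = 3.499 m (p = P/D = 1.101007); state ← (V=0, rpm=0)
throttle_to(7789): rpm ← 7789
set_airspeed(88.43): V ← 88.43 m/s
adjust_airspeed(+4.55): V ← 88.43 +4.55 = 92.98 m/s
adjust_airspeed(+7.1): V ← 92.98 +7.1 = 100.08 m/s
throttle_to(3093): rpm ← 3093
final state: V = 100.08 m/s, rpm = 3093 → n = rpm/60 = 51.550000 rev/s
target J* = 1.5967; solve J* = V/(n·D) for n: n = V/(J*·D) = 100.08/(1.5967 × 3.178) = 19.722868 rev/s
rpm = 60·n = 1183.372108

rpm = 1183.37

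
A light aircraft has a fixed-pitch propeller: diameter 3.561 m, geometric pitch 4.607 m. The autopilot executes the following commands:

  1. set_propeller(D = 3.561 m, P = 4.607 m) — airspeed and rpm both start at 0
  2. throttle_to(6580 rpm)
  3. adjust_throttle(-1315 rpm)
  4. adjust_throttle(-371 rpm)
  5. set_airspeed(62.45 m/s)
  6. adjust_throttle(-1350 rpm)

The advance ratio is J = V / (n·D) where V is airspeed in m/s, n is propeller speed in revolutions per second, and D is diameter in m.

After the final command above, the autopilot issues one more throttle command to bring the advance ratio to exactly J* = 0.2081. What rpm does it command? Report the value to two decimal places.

rpm = 5056.38

set_propeller: D = 3.561 m, P = 4.607 m (p = P/D = 1.293738); state ← (V=0, rpm=0)
throttle_to(6580): rpm ← 6580
adjust_throttle(-1315): rpm ← 6580 -1315 = 5265
adjust_throttle(-371): rpm ← 5265 -371 = 4894
set_airspeed(62.45): V ← 62.45 m/s
adjust_throttle(-1350): rpm ← 4894 -1350 = 3544
final state: V = 62.45 m/s, rpm = 3544 → n = rpm/60 = 59.066667 rev/s
target J* = 0.2081; solve J* = V/(n·D) for n: n = V/(J*·D) = 62.45/(0.2081 × 3.561) = 84.272987 rev/s
rpm = 60·n = 5056.379236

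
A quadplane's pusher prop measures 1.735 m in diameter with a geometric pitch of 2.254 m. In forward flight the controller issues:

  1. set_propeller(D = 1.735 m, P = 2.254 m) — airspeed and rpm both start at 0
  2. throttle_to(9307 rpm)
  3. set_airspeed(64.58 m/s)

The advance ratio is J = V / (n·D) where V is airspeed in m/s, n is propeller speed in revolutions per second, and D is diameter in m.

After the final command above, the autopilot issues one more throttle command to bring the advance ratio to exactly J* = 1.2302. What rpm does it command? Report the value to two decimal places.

set_propeller: D = 1.735 m, P = 2.254 m (p = P/D = 1.299135); state ← (V=0, rpm=0)
throttle_to(9307): rpm ← 9307
set_airspeed(64.58): V ← 64.58 m/s
final state: V = 64.58 m/s, rpm = 9307 → n = rpm/60 = 155.116667 rev/s
target J* = 1.2302; solve J* = V/(n·D) for n: n = V/(J*·D) = 64.58/(1.2302 × 1.735) = 30.256789 rev/s
rpm = 60·n = 1815.407349

rpm = 1815.41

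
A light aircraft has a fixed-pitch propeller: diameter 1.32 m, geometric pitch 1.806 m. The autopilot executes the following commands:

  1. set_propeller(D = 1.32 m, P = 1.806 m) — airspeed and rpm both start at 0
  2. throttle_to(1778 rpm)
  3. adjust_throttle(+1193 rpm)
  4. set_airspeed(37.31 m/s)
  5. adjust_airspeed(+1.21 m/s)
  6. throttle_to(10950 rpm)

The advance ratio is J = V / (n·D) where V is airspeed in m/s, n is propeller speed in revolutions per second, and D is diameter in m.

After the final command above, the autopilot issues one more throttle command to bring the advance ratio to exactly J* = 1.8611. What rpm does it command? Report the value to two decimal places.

rpm = 940.79

set_propeller: D = 1.32 m, P = 1.806 m (p = P/D = 1.368182); state ← (V=0, rpm=0)
throttle_to(1778): rpm ← 1778
adjust_throttle(+1193): rpm ← 1778 +1193 = 2971
set_airspeed(37.31): V ← 37.31 m/s
adjust_airspeed(+1.21): V ← 37.31 +1.21 = 38.52 m/s
throttle_to(10950): rpm ← 10950
final state: V = 38.52 m/s, rpm = 10950 → n = rpm/60 = 182.500000 rev/s
target J* = 1.8611; solve J* = V/(n·D) for n: n = V/(J*·D) = 38.52/(1.8611 × 1.32) = 15.679877 rev/s
rpm = 60·n = 940.792591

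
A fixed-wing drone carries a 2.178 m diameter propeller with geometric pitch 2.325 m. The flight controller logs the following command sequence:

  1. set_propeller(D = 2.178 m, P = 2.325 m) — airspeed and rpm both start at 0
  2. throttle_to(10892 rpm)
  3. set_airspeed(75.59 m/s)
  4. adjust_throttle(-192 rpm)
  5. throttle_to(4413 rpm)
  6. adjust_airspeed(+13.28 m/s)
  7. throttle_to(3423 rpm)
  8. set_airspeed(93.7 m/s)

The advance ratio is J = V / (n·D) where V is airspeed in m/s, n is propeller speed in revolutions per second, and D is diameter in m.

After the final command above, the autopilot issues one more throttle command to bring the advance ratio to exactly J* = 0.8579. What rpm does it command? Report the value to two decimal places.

set_propeller: D = 2.178 m, P = 2.325 m (p = P/D = 1.067493); state ← (V=0, rpm=0)
throttle_to(10892): rpm ← 10892
set_airspeed(75.59): V ← 75.59 m/s
adjust_throttle(-192): rpm ← 10892 -192 = 10700
throttle_to(4413): rpm ← 4413
adjust_airspeed(+13.28): V ← 75.59 +13.28 = 88.87 m/s
throttle_to(3423): rpm ← 3423
set_airspeed(93.7): V ← 93.7 m/s
final state: V = 93.7 m/s, rpm = 3423 → n = rpm/60 = 57.050000 rev/s
target J* = 0.8579; solve J* = V/(n·D) for n: n = V/(J*·D) = 93.7/(0.8579 × 2.178) = 50.147010 rev/s
rpm = 60·n = 3008.820629

rpm = 3008.82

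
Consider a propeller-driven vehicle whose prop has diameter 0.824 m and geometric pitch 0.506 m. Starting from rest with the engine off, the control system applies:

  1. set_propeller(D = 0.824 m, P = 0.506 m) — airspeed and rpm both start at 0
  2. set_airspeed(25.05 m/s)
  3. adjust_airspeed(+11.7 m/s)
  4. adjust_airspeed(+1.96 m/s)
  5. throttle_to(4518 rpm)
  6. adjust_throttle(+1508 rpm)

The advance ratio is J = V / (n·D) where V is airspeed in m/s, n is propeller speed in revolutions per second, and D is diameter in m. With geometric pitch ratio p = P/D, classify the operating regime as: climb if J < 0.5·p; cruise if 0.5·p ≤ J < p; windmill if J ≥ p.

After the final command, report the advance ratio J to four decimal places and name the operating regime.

set_propeller: D = 0.824 m, P = 0.506 m (p = P/D = 0.614078); state ← (V=0, rpm=0)
set_airspeed(25.05): V ← 25.05 m/s
adjust_airspeed(+11.7): V ← 25.05 +11.7 = 36.75 m/s
adjust_airspeed(+1.96): V ← 36.75 +1.96 = 38.71 m/s
throttle_to(4518): rpm ← 4518
adjust_throttle(+1508): rpm ← 4518 +1508 = 6026
final state: V = 38.71 m/s, rpm = 6026 → n = rpm/60 = 100.433333 rev/s
J = V / (n·D) = 38.71 / (100.433333 × 0.824) = 0.467755
regime bands: climb J<0.3070 | cruise [0.3070, 0.6141) | windmill J≥0.6141
J = 0.4678 → cruise

J = 0.4678, regime = cruise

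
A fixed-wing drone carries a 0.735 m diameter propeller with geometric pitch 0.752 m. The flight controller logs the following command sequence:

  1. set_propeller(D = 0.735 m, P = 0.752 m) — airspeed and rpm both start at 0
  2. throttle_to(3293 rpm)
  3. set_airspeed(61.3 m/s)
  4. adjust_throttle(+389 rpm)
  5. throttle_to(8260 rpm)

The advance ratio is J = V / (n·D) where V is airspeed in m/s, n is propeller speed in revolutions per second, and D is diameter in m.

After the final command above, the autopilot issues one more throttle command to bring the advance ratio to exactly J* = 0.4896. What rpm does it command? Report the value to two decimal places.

set_propeller: D = 0.735 m, P = 0.752 m (p = P/D = 1.023129); state ← (V=0, rpm=0)
throttle_to(3293): rpm ← 3293
set_airspeed(61.3): V ← 61.3 m/s
adjust_throttle(+389): rpm ← 3293 +389 = 3682
throttle_to(8260): rpm ← 8260
final state: V = 61.3 m/s, rpm = 8260 → n = rpm/60 = 137.666667 rev/s
target J* = 0.4896; solve J* = V/(n·D) for n: n = V/(J*·D) = 61.3/(0.4896 × 0.735) = 170.345916 rev/s
rpm = 60·n = 10220.754969

rpm = 10220.75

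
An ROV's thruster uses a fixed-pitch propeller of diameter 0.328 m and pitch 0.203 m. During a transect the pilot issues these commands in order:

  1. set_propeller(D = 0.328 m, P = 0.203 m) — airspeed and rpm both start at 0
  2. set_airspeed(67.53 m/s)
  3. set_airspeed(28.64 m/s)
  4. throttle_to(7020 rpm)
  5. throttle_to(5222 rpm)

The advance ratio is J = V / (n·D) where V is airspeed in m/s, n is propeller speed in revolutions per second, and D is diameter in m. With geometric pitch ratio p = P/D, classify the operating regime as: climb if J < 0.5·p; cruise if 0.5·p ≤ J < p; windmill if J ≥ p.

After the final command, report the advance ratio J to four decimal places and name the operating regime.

J = 1.0033, regime = windmill

set_propeller: D = 0.328 m, P = 0.203 m (p = P/D = 0.618902); state ← (V=0, rpm=0)
set_airspeed(67.53): V ← 67.53 m/s
set_airspeed(28.64): V ← 28.64 m/s
throttle_to(7020): rpm ← 7020
throttle_to(5222): rpm ← 5222
final state: V = 28.64 m/s, rpm = 5222 → n = rpm/60 = 87.033333 rev/s
J = V / (n·D) = 28.64 / (87.033333 × 0.328) = 1.003260
regime bands: climb J<0.3095 | cruise [0.3095, 0.6189) | windmill J≥0.6189
J = 1.0033 → windmill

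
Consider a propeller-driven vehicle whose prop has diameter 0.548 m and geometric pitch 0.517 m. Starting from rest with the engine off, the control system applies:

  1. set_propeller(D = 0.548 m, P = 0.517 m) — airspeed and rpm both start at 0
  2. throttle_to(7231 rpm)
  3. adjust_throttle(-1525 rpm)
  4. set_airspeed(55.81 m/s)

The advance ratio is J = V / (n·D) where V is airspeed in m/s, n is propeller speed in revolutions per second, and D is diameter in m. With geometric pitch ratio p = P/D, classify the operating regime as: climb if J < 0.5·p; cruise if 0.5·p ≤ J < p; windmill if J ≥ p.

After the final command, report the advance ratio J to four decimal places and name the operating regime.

set_propeller: D = 0.548 m, P = 0.517 m (p = P/D = 0.943431); state ← (V=0, rpm=0)
throttle_to(7231): rpm ← 7231
adjust_throttle(-1525): rpm ← 7231 -1525 = 5706
set_airspeed(55.81): V ← 55.81 m/s
final state: V = 55.81 m/s, rpm = 5706 → n = rpm/60 = 95.100000 rev/s
J = V / (n·D) = 55.81 / (95.100000 × 0.548) = 1.070905
regime bands: climb J<0.4717 | cruise [0.4717, 0.9434) | windmill J≥0.9434
J = 1.0709 → windmill

J = 1.0709, regime = windmill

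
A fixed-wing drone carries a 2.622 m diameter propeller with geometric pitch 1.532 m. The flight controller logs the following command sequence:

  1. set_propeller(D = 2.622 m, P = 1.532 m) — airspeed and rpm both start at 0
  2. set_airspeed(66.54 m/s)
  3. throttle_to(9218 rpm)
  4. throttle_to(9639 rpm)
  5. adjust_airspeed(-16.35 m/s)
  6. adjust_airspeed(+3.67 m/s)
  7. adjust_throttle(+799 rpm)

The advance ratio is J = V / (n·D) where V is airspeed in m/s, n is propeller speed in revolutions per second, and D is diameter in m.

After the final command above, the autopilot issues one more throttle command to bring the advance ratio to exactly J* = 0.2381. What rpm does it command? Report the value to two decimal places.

rpm = 5176.37

set_propeller: D = 2.622 m, P = 1.532 m (p = P/D = 0.584287); state ← (V=0, rpm=0)
set_airspeed(66.54): V ← 66.54 m/s
throttle_to(9218): rpm ← 9218
throttle_to(9639): rpm ← 9639
adjust_airspeed(-16.35): V ← 66.54 -16.35 = 50.19 m/s
adjust_airspeed(+3.67): V ← 50.19 +3.67 = 53.86 m/s
adjust_throttle(+799): rpm ← 9639 +799 = 10438
final state: V = 53.86 m/s, rpm = 10438 → n = rpm/60 = 173.966667 rev/s
target J* = 0.2381; solve J* = V/(n·D) for n: n = V/(J*·D) = 53.86/(0.2381 × 2.622) = 86.272874 rev/s
rpm = 60·n = 5176.372445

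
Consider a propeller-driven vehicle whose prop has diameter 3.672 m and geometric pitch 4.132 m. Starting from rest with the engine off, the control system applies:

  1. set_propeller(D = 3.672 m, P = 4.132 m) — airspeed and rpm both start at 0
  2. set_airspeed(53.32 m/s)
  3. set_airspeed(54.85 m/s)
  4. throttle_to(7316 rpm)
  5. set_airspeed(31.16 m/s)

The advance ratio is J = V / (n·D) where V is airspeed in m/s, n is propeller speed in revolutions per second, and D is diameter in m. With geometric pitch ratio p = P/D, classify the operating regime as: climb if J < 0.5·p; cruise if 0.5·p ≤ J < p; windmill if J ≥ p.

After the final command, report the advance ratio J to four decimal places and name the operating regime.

set_propeller: D = 3.672 m, P = 4.132 m (p = P/D = 1.125272); state ← (V=0, rpm=0)
set_airspeed(53.32): V ← 53.32 m/s
set_airspeed(54.85): V ← 54.85 m/s
throttle_to(7316): rpm ← 7316
set_airspeed(31.16): V ← 31.16 m/s
final state: V = 31.16 m/s, rpm = 7316 → n = rpm/60 = 121.933333 rev/s
J = V / (n·D) = 31.16 / (121.933333 × 3.672) = 0.069594
regime bands: climb J<0.5626 | cruise [0.5626, 1.1253) | windmill J≥1.1253
J = 0.0696 → climb

J = 0.0696, regime = climb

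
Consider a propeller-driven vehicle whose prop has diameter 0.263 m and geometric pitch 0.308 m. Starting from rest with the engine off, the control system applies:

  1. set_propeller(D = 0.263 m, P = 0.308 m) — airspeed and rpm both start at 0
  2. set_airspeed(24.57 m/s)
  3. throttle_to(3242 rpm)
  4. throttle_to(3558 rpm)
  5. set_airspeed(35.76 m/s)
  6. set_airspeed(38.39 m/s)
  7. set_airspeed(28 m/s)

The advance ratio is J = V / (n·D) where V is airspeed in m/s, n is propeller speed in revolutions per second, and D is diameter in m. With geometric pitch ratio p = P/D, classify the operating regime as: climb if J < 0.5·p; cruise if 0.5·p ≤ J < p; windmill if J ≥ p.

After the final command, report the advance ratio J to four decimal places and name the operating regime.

set_propeller: D = 0.263 m, P = 0.308 m (p = P/D = 1.171103); state ← (V=0, rpm=0)
set_airspeed(24.57): V ← 24.57 m/s
throttle_to(3242): rpm ← 3242
throttle_to(3558): rpm ← 3558
set_airspeed(35.76): V ← 35.76 m/s
set_airspeed(38.39): V ← 38.39 m/s
set_airspeed(28): V ← 28 m/s
final state: V = 28 m/s, rpm = 3558 → n = rpm/60 = 59.300000 rev/s
J = V / (n·D) = 28 / (59.300000 × 0.263) = 1.795344
regime bands: climb J<0.5856 | cruise [0.5856, 1.1711) | windmill J≥1.1711
J = 1.7953 → windmill

J = 1.7953, regime = windmill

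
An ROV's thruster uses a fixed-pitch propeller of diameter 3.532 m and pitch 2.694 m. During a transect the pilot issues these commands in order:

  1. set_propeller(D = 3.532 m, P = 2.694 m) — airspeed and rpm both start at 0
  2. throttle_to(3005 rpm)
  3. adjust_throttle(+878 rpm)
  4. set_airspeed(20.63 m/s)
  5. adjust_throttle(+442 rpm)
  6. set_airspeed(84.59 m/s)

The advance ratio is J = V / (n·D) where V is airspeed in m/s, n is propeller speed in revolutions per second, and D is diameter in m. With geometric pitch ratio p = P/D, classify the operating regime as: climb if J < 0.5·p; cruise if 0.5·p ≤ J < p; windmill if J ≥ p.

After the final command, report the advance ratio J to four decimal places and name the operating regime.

J = 0.3322, regime = climb

set_propeller: D = 3.532 m, P = 2.694 m (p = P/D = 0.762741); state ← (V=0, rpm=0)
throttle_to(3005): rpm ← 3005
adjust_throttle(+878): rpm ← 3005 +878 = 3883
set_airspeed(20.63): V ← 20.63 m/s
adjust_throttle(+442): rpm ← 3883 +442 = 4325
set_airspeed(84.59): V ← 84.59 m/s
final state: V = 84.59 m/s, rpm = 4325 → n = rpm/60 = 72.083333 rev/s
J = V / (n·D) = 84.59 / (72.083333 × 3.532) = 0.332249
regime bands: climb J<0.3814 | cruise [0.3814, 0.7627) | windmill J≥0.7627
J = 0.3322 → climb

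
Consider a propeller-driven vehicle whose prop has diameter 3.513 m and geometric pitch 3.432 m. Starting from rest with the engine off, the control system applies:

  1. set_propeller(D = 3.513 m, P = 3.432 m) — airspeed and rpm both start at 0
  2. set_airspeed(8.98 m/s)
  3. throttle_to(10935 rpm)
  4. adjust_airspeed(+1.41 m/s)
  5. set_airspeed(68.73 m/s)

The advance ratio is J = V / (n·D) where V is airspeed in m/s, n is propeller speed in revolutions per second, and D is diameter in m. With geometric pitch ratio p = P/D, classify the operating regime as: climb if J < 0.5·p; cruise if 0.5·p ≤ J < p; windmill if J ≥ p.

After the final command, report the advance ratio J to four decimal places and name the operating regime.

J = 0.1073, regime = climb

set_propeller: D = 3.513 m, P = 3.432 m (p = P/D = 0.976943); state ← (V=0, rpm=0)
set_airspeed(8.98): V ← 8.98 m/s
throttle_to(10935): rpm ← 10935
adjust_airspeed(+1.41): V ← 8.98 +1.41 = 10.39 m/s
set_airspeed(68.73): V ← 68.73 m/s
final state: V = 68.73 m/s, rpm = 10935 → n = rpm/60 = 182.250000 rev/s
J = V / (n·D) = 68.73 / (182.250000 × 3.513) = 0.107350
regime bands: climb J<0.4885 | cruise [0.4885, 0.9769) | windmill J≥0.9769
J = 0.1073 → climb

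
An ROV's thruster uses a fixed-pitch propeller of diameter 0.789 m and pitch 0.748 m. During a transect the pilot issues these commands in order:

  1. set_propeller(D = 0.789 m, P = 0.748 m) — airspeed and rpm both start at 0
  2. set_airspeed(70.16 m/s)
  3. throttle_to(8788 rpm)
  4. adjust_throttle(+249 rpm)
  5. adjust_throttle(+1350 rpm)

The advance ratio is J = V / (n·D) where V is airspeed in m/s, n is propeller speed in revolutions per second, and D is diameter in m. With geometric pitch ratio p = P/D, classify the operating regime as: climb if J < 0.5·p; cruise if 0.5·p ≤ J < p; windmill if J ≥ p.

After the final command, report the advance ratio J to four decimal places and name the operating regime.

J = 0.5137, regime = cruise

set_propeller: D = 0.789 m, P = 0.748 m (p = P/D = 0.948035); state ← (V=0, rpm=0)
set_airspeed(70.16): V ← 70.16 m/s
throttle_to(8788): rpm ← 8788
adjust_throttle(+249): rpm ← 8788 +249 = 9037
adjust_throttle(+1350): rpm ← 9037 +1350 = 10387
final state: V = 70.16 m/s, rpm = 10387 → n = rpm/60 = 173.116667 rev/s
J = V / (n·D) = 70.16 / (173.116667 × 0.789) = 0.513658
regime bands: climb J<0.4740 | cruise [0.4740, 0.9480) | windmill J≥0.9480
J = 0.5137 → cruise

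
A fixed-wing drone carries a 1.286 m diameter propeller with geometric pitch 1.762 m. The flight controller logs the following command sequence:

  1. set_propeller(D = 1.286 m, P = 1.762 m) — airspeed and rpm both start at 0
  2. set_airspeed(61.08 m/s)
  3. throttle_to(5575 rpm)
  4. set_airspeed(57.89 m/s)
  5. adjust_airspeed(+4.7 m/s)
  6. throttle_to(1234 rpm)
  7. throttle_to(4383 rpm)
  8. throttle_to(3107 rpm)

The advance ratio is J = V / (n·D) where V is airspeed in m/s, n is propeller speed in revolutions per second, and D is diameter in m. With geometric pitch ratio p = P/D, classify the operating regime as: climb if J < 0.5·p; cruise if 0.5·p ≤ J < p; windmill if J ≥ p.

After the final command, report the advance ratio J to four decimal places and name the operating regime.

set_propeller: D = 1.286 m, P = 1.762 m (p = P/D = 1.370140); state ← (V=0, rpm=0)
set_airspeed(61.08): V ← 61.08 m/s
throttle_to(5575): rpm ← 5575
set_airspeed(57.89): V ← 57.89 m/s
adjust_airspeed(+4.7): V ← 57.89 +4.7 = 62.59 m/s
throttle_to(1234): rpm ← 1234
throttle_to(4383): rpm ← 4383
throttle_to(3107): rpm ← 3107
final state: V = 62.59 m/s, rpm = 3107 → n = rpm/60 = 51.783333 rev/s
J = V / (n·D) = 62.59 / (51.783333 × 1.286) = 0.939883
regime bands: climb J<0.6851 | cruise [0.6851, 1.3701) | windmill J≥1.3701
J = 0.9399 → cruise

J = 0.9399, regime = cruise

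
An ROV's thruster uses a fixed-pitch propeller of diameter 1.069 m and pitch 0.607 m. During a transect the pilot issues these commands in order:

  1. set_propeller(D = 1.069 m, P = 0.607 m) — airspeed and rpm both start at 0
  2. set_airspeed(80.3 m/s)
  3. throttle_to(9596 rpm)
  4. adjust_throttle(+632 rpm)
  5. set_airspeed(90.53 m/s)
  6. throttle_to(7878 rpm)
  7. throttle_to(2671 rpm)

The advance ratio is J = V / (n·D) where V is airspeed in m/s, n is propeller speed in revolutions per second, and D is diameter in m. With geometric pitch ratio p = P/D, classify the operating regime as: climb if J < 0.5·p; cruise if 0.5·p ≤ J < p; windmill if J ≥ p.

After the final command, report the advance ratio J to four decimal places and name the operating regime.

J = 1.9024, regime = windmill

set_propeller: D = 1.069 m, P = 0.607 m (p = P/D = 0.567820); state ← (V=0, rpm=0)
set_airspeed(80.3): V ← 80.3 m/s
throttle_to(9596): rpm ← 9596
adjust_throttle(+632): rpm ← 9596 +632 = 10228
set_airspeed(90.53): V ← 90.53 m/s
throttle_to(7878): rpm ← 7878
throttle_to(2671): rpm ← 2671
final state: V = 90.53 m/s, rpm = 2671 → n = rpm/60 = 44.516667 rev/s
J = V / (n·D) = 90.53 / (44.516667 × 1.069) = 1.902358
regime bands: climb J<0.2839 | cruise [0.2839, 0.5678) | windmill J≥0.5678
J = 1.9024 → windmill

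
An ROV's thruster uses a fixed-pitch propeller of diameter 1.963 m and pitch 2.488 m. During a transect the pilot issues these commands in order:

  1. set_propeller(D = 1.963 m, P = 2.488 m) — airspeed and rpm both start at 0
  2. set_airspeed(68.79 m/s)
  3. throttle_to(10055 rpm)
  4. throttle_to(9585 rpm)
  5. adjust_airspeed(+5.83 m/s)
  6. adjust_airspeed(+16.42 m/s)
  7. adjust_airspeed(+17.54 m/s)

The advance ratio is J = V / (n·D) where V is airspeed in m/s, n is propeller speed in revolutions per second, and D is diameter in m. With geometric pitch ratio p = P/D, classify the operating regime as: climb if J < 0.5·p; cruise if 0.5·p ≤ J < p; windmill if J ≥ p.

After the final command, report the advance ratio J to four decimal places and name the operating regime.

set_propeller: D = 1.963 m, P = 2.488 m (p = P/D = 1.267448); state ← (V=0, rpm=0)
set_airspeed(68.79): V ← 68.79 m/s
throttle_to(10055): rpm ← 10055
throttle_to(9585): rpm ← 9585
adjust_airspeed(+5.83): V ← 68.79 +5.83 = 74.62 m/s
adjust_airspeed(+16.42): V ← 74.62 +16.42 = 91.04 m/s
adjust_airspeed(+17.54): V ← 91.04 +17.54 = 108.58 m/s
final state: V = 108.58 m/s, rpm = 9585 → n = rpm/60 = 159.750000 rev/s
J = V / (n·D) = 108.58 / (159.750000 × 1.963) = 0.346249
regime bands: climb J<0.6337 | cruise [0.6337, 1.2674) | windmill J≥1.2674
J = 0.3462 → climb

J = 0.3462, regime = climb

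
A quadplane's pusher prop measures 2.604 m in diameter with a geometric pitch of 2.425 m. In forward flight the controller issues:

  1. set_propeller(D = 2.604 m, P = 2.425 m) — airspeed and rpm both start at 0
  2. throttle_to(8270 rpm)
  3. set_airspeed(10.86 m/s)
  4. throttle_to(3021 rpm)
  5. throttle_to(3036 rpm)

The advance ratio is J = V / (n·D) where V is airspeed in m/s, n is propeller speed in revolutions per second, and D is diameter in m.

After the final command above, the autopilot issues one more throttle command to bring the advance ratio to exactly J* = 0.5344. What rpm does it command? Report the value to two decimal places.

set_propeller: D = 2.604 m, P = 2.425 m (p = P/D = 0.931260); state ← (V=0, rpm=0)
throttle_to(8270): rpm ← 8270
set_airspeed(10.86): V ← 10.86 m/s
throttle_to(3021): rpm ← 3021
throttle_to(3036): rpm ← 3036
final state: V = 10.86 m/s, rpm = 3036 → n = rpm/60 = 50.600000 rev/s
target J* = 0.5344; solve J* = V/(n·D) for n: n = V/(J*·D) = 10.86/(0.5344 × 2.604) = 7.804092 rev/s
rpm = 60·n = 468.245537

rpm = 468.25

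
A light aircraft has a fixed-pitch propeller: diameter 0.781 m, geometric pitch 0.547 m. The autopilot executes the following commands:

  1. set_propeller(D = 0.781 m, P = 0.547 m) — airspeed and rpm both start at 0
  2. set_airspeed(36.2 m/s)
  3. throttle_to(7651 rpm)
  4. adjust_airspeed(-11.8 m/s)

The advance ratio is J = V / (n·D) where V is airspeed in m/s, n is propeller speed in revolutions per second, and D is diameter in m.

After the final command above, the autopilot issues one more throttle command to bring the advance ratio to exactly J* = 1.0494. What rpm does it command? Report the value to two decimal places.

set_propeller: D = 0.781 m, P = 0.547 m (p = P/D = 0.700384); state ← (V=0, rpm=0)
set_airspeed(36.2): V ← 36.2 m/s
throttle_to(7651): rpm ← 7651
adjust_airspeed(-11.8): V ← 36.2 -11.8 = 24.4 m/s
final state: V = 24.4 m/s, rpm = 7651 → n = rpm/60 = 127.516667 rev/s
target J* = 1.0494; solve J* = V/(n·D) for n: n = V/(J*·D) = 24.4/(1.0494 × 0.781) = 29.771295 rev/s
rpm = 60·n = 1786.277727

rpm = 1786.28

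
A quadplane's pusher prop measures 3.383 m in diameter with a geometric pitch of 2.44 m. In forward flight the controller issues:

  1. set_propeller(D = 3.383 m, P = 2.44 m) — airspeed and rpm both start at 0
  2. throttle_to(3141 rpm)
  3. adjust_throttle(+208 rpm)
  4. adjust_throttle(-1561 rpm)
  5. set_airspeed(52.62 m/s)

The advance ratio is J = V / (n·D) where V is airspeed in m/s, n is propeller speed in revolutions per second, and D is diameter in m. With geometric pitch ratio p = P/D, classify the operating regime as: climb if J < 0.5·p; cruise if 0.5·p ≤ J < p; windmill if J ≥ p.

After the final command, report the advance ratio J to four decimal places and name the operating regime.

set_propeller: D = 3.383 m, P = 2.44 m (p = P/D = 0.721253); state ← (V=0, rpm=0)
throttle_to(3141): rpm ← 3141
adjust_throttle(+208): rpm ← 3141 +208 = 3349
adjust_throttle(-1561): rpm ← 3349 -1561 = 1788
set_airspeed(52.62): V ← 52.62 m/s
final state: V = 52.62 m/s, rpm = 1788 → n = rpm/60 = 29.800000 rev/s
J = V / (n·D) = 52.62 / (29.800000 × 3.383) = 0.521954
regime bands: climb J<0.3606 | cruise [0.3606, 0.7213) | windmill J≥0.7213
J = 0.5220 → cruise

J = 0.5220, regime = cruise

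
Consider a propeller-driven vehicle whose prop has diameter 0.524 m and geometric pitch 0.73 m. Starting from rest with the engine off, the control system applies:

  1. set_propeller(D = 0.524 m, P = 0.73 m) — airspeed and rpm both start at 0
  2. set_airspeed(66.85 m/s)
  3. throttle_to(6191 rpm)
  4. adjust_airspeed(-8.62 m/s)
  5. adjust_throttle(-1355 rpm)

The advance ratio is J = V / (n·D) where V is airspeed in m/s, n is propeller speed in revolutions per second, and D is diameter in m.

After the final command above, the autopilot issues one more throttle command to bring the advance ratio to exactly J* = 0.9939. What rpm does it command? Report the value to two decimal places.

rpm = 6708.48

set_propeller: D = 0.524 m, P = 0.73 m (p = P/D = 1.393130); state ← (V=0, rpm=0)
set_airspeed(66.85): V ← 66.85 m/s
throttle_to(6191): rpm ← 6191
adjust_airspeed(-8.62): V ← 66.85 -8.62 = 58.23 m/s
adjust_throttle(-1355): rpm ← 6191 -1355 = 4836
final state: V = 58.23 m/s, rpm = 4836 → n = rpm/60 = 80.600000 rev/s
target J* = 0.9939; solve J* = V/(n·D) for n: n = V/(J*·D) = 58.23/(0.9939 × 0.524) = 111.807983 rev/s
rpm = 60·n = 6708.478974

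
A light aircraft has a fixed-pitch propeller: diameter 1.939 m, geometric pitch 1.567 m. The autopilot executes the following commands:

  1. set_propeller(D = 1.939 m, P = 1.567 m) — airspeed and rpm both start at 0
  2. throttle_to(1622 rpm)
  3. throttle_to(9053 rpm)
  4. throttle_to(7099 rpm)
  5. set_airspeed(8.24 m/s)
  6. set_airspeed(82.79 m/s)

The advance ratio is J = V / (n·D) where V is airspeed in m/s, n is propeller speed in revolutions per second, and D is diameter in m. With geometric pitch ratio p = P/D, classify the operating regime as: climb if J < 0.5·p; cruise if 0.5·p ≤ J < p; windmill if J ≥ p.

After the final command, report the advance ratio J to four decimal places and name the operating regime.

J = 0.3609, regime = climb

set_propeller: D = 1.939 m, P = 1.567 m (p = P/D = 0.808149); state ← (V=0, rpm=0)
throttle_to(1622): rpm ← 1622
throttle_to(9053): rpm ← 9053
throttle_to(7099): rpm ← 7099
set_airspeed(8.24): V ← 8.24 m/s
set_airspeed(82.79): V ← 82.79 m/s
final state: V = 82.79 m/s, rpm = 7099 → n = rpm/60 = 118.316667 rev/s
J = V / (n·D) = 82.79 / (118.316667 × 1.939) = 0.360873
regime bands: climb J<0.4041 | cruise [0.4041, 0.8081) | windmill J≥0.8081
J = 0.3609 → climb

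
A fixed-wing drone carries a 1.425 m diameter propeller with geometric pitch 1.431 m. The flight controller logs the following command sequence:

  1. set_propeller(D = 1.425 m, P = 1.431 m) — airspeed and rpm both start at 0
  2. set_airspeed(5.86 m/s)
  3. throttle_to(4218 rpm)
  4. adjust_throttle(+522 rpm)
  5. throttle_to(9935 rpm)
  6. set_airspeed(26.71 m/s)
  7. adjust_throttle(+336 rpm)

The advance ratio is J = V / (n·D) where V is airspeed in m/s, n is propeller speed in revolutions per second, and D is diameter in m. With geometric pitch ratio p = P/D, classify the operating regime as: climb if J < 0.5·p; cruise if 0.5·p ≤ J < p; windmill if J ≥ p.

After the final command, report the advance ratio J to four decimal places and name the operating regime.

J = 0.1095, regime = climb

set_propeller: D = 1.425 m, P = 1.431 m (p = P/D = 1.004211); state ← (V=0, rpm=0)
set_airspeed(5.86): V ← 5.86 m/s
throttle_to(4218): rpm ← 4218
adjust_throttle(+522): rpm ← 4218 +522 = 4740
throttle_to(9935): rpm ← 9935
set_airspeed(26.71): V ← 26.71 m/s
adjust_throttle(+336): rpm ← 9935 +336 = 10271
final state: V = 26.71 m/s, rpm = 10271 → n = rpm/60 = 171.183333 rev/s
J = V / (n·D) = 26.71 / (171.183333 × 1.425) = 0.109496
regime bands: climb J<0.5021 | cruise [0.5021, 1.0042) | windmill J≥1.0042
J = 0.1095 → climb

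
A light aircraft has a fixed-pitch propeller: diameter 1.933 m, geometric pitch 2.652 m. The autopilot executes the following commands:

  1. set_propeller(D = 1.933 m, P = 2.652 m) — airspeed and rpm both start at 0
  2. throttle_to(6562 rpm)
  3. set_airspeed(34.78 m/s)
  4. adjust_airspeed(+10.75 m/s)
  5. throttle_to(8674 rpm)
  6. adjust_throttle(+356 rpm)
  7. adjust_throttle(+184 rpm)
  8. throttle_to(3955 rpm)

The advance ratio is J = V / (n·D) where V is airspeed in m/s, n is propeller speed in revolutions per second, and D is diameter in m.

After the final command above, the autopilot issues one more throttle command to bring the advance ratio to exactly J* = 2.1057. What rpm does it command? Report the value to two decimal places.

set_propeller: D = 1.933 m, P = 2.652 m (p = P/D = 1.371961); state ← (V=0, rpm=0)
throttle_to(6562): rpm ← 6562
set_airspeed(34.78): V ← 34.78 m/s
adjust_airspeed(+10.75): V ← 34.78 +10.75 = 45.53 m/s
throttle_to(8674): rpm ← 8674
adjust_throttle(+356): rpm ← 8674 +356 = 9030
adjust_throttle(+184): rpm ← 9030 +184 = 9214
throttle_to(3955): rpm ← 3955
final state: V = 45.53 m/s, rpm = 3955 → n = rpm/60 = 65.916667 rev/s
target J* = 2.1057; solve J* = V/(n·D) for n: n = V/(J*·D) = 45.53/(2.1057 × 1.933) = 11.185858 rev/s
rpm = 60·n = 671.151476

rpm = 671.15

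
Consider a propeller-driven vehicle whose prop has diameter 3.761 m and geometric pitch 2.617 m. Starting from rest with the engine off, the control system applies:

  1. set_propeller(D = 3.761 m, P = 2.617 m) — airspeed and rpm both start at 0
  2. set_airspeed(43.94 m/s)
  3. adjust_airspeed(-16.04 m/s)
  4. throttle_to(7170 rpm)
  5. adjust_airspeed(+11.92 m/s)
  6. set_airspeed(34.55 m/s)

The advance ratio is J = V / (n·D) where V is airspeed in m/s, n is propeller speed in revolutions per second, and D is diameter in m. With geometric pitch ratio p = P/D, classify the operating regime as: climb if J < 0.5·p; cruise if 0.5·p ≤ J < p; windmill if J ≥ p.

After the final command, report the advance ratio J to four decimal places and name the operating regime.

set_propeller: D = 3.761 m, P = 2.617 m (p = P/D = 0.695826); state ← (V=0, rpm=0)
set_airspeed(43.94): V ← 43.94 m/s
adjust_airspeed(-16.04): V ← 43.94 -16.04 = 27.9 m/s
throttle_to(7170): rpm ← 7170
adjust_airspeed(+11.92): V ← 27.9 +11.92 = 39.82 m/s
set_airspeed(34.55): V ← 34.55 m/s
final state: V = 34.55 m/s, rpm = 7170 → n = rpm/60 = 119.500000 rev/s
J = V / (n·D) = 34.55 / (119.500000 × 3.761) = 0.076874
regime bands: climb J<0.3479 | cruise [0.3479, 0.6958) | windmill J≥0.6958
J = 0.0769 → climb

J = 0.0769, regime = climb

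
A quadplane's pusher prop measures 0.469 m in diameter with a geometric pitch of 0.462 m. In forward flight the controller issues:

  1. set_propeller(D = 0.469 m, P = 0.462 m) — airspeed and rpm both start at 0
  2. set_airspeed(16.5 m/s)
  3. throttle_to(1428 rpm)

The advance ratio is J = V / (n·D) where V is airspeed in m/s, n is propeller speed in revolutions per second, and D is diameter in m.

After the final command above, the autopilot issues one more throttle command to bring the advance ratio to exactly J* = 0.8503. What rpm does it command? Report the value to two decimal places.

rpm = 2482.51

set_propeller: D = 0.469 m, P = 0.462 m (p = P/D = 0.985075); state ← (V=0, rpm=0)
set_airspeed(16.5): V ← 16.5 m/s
throttle_to(1428): rpm ← 1428
final state: V = 16.5 m/s, rpm = 1428 → n = rpm/60 = 23.800000 rev/s
target J* = 0.8503; solve J* = V/(n·D) for n: n = V/(J*·D) = 16.5/(0.8503 × 0.469) = 41.375087 rev/s
rpm = 60·n = 2482.505234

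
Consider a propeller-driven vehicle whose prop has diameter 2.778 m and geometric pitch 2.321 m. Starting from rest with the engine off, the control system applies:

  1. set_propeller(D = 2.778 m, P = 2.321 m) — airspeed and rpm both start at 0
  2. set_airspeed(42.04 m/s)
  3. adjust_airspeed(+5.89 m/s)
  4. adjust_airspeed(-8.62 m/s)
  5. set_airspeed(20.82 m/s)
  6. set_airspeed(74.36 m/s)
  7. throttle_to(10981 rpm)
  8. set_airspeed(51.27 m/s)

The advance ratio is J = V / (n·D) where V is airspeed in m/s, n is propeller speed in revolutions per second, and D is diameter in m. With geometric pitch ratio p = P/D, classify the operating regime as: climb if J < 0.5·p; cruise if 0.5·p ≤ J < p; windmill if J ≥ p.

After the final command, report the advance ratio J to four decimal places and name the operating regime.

J = 0.1008, regime = climb

set_propeller: D = 2.778 m, P = 2.321 m (p = P/D = 0.835493); state ← (V=0, rpm=0)
set_airspeed(42.04): V ← 42.04 m/s
adjust_airspeed(+5.89): V ← 42.04 +5.89 = 47.93 m/s
adjust_airspeed(-8.62): V ← 47.93 -8.62 = 39.31 m/s
set_airspeed(20.82): V ← 20.82 m/s
set_airspeed(74.36): V ← 74.36 m/s
throttle_to(10981): rpm ← 10981
set_airspeed(51.27): V ← 51.27 m/s
final state: V = 51.27 m/s, rpm = 10981 → n = rpm/60 = 183.016667 rev/s
J = V / (n·D) = 51.27 / (183.016667 × 2.778) = 0.100842
regime bands: climb J<0.4177 | cruise [0.4177, 0.8355) | windmill J≥0.8355
J = 0.1008 → climb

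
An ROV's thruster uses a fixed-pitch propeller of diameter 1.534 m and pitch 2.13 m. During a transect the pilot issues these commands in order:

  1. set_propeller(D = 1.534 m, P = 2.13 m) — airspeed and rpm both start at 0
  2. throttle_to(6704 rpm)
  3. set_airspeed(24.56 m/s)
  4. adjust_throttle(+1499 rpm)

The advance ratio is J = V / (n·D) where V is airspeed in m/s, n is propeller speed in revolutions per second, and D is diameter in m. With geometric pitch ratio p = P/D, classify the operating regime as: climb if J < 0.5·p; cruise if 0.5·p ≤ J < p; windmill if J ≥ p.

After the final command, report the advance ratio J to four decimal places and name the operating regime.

J = 0.1171, regime = climb

set_propeller: D = 1.534 m, P = 2.13 m (p = P/D = 1.388527); state ← (V=0, rpm=0)
throttle_to(6704): rpm ← 6704
set_airspeed(24.56): V ← 24.56 m/s
adjust_throttle(+1499): rpm ← 6704 +1499 = 8203
final state: V = 24.56 m/s, rpm = 8203 → n = rpm/60 = 136.716667 rev/s
J = V / (n·D) = 24.56 / (136.716667 × 1.534) = 0.117107
regime bands: climb J<0.6943 | cruise [0.6943, 1.3885) | windmill J≥1.3885
J = 0.1171 → climb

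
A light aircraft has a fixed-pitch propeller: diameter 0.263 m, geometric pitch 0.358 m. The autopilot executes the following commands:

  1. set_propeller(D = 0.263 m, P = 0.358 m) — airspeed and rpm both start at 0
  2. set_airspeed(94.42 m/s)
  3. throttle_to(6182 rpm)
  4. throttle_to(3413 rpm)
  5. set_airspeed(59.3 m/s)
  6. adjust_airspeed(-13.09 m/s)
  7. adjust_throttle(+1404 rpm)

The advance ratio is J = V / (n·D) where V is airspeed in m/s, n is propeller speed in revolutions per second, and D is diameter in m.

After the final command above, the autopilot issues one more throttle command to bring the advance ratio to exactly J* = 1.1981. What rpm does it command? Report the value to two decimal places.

set_propeller: D = 0.263 m, P = 0.358 m (p = P/D = 1.361217); state ← (V=0, rpm=0)
set_airspeed(94.42): V ← 94.42 m/s
throttle_to(6182): rpm ← 6182
throttle_to(3413): rpm ← 3413
set_airspeed(59.3): V ← 59.3 m/s
adjust_airspeed(-13.09): V ← 59.3 -13.09 = 46.21 m/s
adjust_throttle(+1404): rpm ← 3413 +1404 = 4817
final state: V = 46.21 m/s, rpm = 4817 → n = rpm/60 = 80.283333 rev/s
target J* = 1.1981; solve J* = V/(n·D) for n: n = V/(J*·D) = 46.21/(1.1981 × 0.263) = 146.651717 rev/s
rpm = 60·n = 8799.103016

rpm = 8799.10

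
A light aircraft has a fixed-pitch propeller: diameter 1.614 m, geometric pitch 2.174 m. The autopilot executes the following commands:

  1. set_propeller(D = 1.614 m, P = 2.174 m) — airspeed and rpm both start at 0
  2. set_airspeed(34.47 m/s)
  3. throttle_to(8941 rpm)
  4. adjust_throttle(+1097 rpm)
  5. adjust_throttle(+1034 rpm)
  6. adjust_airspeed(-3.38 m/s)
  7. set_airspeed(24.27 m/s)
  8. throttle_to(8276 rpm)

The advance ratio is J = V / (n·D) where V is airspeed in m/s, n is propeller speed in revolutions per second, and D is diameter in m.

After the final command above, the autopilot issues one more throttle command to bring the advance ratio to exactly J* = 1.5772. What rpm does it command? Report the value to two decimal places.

set_propeller: D = 1.614 m, P = 2.174 m (p = P/D = 1.346964); state ← (V=0, rpm=0)
set_airspeed(34.47): V ← 34.47 m/s
throttle_to(8941): rpm ← 8941
adjust_throttle(+1097): rpm ← 8941 +1097 = 10038
adjust_throttle(+1034): rpm ← 10038 +1034 = 11072
adjust_airspeed(-3.38): V ← 34.47 -3.38 = 31.09 m/s
set_airspeed(24.27): V ← 24.27 m/s
throttle_to(8276): rpm ← 8276
final state: V = 24.27 m/s, rpm = 8276 → n = rpm/60 = 137.933333 rev/s
target J* = 1.5772; solve J* = V/(n·D) for n: n = V/(J*·D) = 24.27/(1.5772 × 1.614) = 9.534095 rev/s
rpm = 60·n = 572.045703

rpm = 572.05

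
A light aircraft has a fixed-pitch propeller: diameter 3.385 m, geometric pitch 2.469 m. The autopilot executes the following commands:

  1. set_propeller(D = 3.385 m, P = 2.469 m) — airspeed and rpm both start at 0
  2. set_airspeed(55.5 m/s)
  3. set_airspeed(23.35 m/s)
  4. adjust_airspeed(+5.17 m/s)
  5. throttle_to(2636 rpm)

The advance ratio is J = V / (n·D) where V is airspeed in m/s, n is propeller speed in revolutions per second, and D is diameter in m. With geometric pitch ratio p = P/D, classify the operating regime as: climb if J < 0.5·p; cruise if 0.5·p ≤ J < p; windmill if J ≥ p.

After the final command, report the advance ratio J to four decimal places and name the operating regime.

set_propeller: D = 3.385 m, P = 2.469 m (p = P/D = 0.729394); state ← (V=0, rpm=0)
set_airspeed(55.5): V ← 55.5 m/s
set_airspeed(23.35): V ← 23.35 m/s
adjust_airspeed(+5.17): V ← 23.35 +5.17 = 28.52 m/s
throttle_to(2636): rpm ← 2636
final state: V = 28.52 m/s, rpm = 2636 → n = rpm/60 = 43.933333 rev/s
J = V / (n·D) = 28.52 / (43.933333 × 3.385) = 0.191777
regime bands: climb J<0.3647 | cruise [0.3647, 0.7294) | windmill J≥0.7294
J = 0.1918 → climb

J = 0.1918, regime = climb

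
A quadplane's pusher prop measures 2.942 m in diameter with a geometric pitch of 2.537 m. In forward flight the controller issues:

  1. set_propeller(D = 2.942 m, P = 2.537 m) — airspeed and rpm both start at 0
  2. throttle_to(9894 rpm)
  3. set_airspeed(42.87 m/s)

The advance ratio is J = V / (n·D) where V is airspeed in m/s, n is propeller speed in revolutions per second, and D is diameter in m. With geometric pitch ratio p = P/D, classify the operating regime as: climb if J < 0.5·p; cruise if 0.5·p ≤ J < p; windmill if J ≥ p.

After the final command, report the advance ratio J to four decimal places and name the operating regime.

set_propeller: D = 2.942 m, P = 2.537 m (p = P/D = 0.862339); state ← (V=0, rpm=0)
throttle_to(9894): rpm ← 9894
set_airspeed(42.87): V ← 42.87 m/s
final state: V = 42.87 m/s, rpm = 9894 → n = rpm/60 = 164.900000 rev/s
J = V / (n·D) = 42.87 / (164.900000 × 2.942) = 0.088367
regime bands: climb J<0.4312 | cruise [0.4312, 0.8623) | windmill J≥0.8623
J = 0.0884 → climb

J = 0.0884, regime = climb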